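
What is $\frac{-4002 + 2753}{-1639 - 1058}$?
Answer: $\frac{1249}{2697} \approx 0.46311$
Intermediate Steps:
$\frac{-4002 + 2753}{-1639 - 1058} = - \frac{1249}{-2697} = \left(-1249\right) \left(- \frac{1}{2697}\right) = \frac{1249}{2697}$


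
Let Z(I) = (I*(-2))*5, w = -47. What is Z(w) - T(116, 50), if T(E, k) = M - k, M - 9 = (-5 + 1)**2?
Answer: 495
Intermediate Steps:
M = 25 (M = 9 + (-5 + 1)**2 = 9 + (-4)**2 = 9 + 16 = 25)
T(E, k) = 25 - k
Z(I) = -10*I (Z(I) = -2*I*5 = -10*I)
Z(w) - T(116, 50) = -10*(-47) - (25 - 1*50) = 470 - (25 - 50) = 470 - 1*(-25) = 470 + 25 = 495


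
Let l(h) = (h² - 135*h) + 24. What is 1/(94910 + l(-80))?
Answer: 1/112134 ≈ 8.9179e-6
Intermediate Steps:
l(h) = 24 + h² - 135*h
1/(94910 + l(-80)) = 1/(94910 + (24 + (-80)² - 135*(-80))) = 1/(94910 + (24 + 6400 + 10800)) = 1/(94910 + 17224) = 1/112134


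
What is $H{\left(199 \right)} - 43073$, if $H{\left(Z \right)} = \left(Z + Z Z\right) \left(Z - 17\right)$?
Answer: $7200527$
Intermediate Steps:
$H{\left(Z \right)} = \left(-17 + Z\right) \left(Z + Z^{2}\right)$ ($H{\left(Z \right)} = \left(Z + Z^{2}\right) \left(-17 + Z\right) = \left(-17 + Z\right) \left(Z + Z^{2}\right)$)
$H{\left(199 \right)} - 43073 = 199 \left(-17 + 199^{2} - 3184\right) - 43073 = 199 \left(-17 + 39601 - 3184\right) - 43073 = 199 \cdot 36400 - 43073 = 7243600 - 43073 = 7200527$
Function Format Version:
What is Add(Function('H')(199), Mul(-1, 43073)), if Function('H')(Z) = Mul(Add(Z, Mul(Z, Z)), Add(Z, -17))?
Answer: 7200527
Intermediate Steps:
Function('H')(Z) = Mul(Add(-17, Z), Add(Z, Pow(Z, 2))) (Function('H')(Z) = Mul(Add(Z, Pow(Z, 2)), Add(-17, Z)) = Mul(Add(-17, Z), Add(Z, Pow(Z, 2))))
Add(Function('H')(199), Mul(-1, 43073)) = Add(Mul(199, Add(-17, Pow(199, 2), Mul(-16, 199))), Mul(-1, 43073)) = Add(Mul(199, Add(-17, 39601, -3184)), -43073) = Add(Mul(199, 36400), -43073) = Add(7243600, -43073) = 7200527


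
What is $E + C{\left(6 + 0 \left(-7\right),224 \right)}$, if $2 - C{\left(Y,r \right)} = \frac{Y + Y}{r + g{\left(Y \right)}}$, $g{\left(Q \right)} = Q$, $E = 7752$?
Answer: $\frac{891704}{115} \approx 7753.9$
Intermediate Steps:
$C{\left(Y,r \right)} = 2 - \frac{2 Y}{Y + r}$ ($C{\left(Y,r \right)} = 2 - \frac{Y + Y}{r + Y} = 2 - \frac{2 Y}{Y + r}$)
$E + C{\left(6 + 0 \left(-7\right),224 \right)} = 7752 + 2 \cdot 224 \frac{1}{\left(6 + 0 \left(-7\right)\right) + 224} = 7752 + 2 \cdot 224 \frac{1}{\left(6 + 0\right) + 224} = 7752 + 2 \cdot 224 \frac{1}{6 + 224} = 7752 + 2 \cdot 224 \cdot \frac{1}{230} = 7752 + \frac{224}{115} = \frac{891704}{115}$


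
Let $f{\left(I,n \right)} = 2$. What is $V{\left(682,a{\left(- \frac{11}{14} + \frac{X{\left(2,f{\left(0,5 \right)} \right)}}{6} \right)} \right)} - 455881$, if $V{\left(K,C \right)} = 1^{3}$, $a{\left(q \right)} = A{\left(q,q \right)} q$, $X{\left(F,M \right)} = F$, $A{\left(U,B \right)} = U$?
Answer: $-455880$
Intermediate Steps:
$a{\left(q \right)} = q^{2}$ ($a{\left(q \right)} = q q = q^{2}$)
$V{\left(K,C \right)} = 1$
$V{\left(682,a{\left(- \frac{11}{14} + \frac{X{\left(2,f{\left(0,5 \right)} \right)}}{6} \right)} \right)} - 455881 = 1 - 455881 = -455880$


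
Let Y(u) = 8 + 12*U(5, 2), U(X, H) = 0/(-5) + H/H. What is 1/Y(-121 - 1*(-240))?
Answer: 1/20 ≈ 0.050000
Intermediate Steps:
U(X, H) = 1 (U(X, H) = 0*(-1/5) + 1 = 0 + 1 = 1)
Y(u) = 20 (Y(u) = 8 + 12*1 = 8 + 12 = 20)
1/Y(-121 - 1*(-240)) = 1/20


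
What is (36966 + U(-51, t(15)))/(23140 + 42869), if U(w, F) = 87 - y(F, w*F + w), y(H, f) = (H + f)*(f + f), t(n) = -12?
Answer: -192975/22003 ≈ -8.7704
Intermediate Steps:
y(H, f) = 2*f*(H + f) (y(H, f) = (H + f)*(2*f) = 2*f*(H + f))
U(w, F) = 87 - 2*(w + F*w)*(F + w + F*w) (U(w, F) = 87 - 2*(w*F + w)*(F + (w*F + w)) = 87 - 2*(F*w + w)*(F + (F*w + w)) = 87 - 2*(w + F*w)*(F + (w + F*w)) = 87 - 2*(w + F*w)*(F + w + F*w))
(36966 + U(-51, t(15)))/(23140 + 42869) = (36966 + (87 - 2*(-51)*(1 - 12)*(-12 - 51*(1 - 12))))/(23140 + 42869) = (36966 + (87 - 2*(-51)*(-11)*(-12 - 51*(-11))))/66009 = (36966 + (87 - 2*(-51)*(-11)*(-12 + 561)))*(1/66009) = (36966 + (87 - 2*(-51)*(-11)*549))*(1/66009) = (36966 + (87 - 615978))*(1/66009) = (36966 - 615891)*(1/66009) = -578925*1/66009 = -192975/22003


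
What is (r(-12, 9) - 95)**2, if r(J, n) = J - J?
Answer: 9025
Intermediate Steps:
r(J, n) = 0
(r(-12, 9) - 95)**2 = (0 - 95)**2 = (-95)**2 = 9025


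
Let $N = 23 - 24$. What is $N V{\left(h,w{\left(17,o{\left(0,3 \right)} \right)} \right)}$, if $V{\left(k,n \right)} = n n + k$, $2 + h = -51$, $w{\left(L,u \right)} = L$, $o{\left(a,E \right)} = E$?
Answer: $-236$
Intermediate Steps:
$h = -53$ ($h = -2 - 51 = -53$)
$V{\left(k,n \right)} = k + n^{2}$ ($V{\left(k,n \right)} = n^{2} + k = k + n^{2}$)
$N = -1$
$N V{\left(h,w{\left(17,o{\left(0,3 \right)} \right)} \right)} = - (-53 + 17^{2}) = - (-53 + 289) = \left(-1\right) 236 = -236$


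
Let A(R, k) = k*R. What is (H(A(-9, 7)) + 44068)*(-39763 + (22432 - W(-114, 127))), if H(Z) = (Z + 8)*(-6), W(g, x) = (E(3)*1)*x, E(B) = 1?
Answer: -775100284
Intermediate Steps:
W(g, x) = x (W(g, x) = (1*1)*x = 1*x = x)
A(R, k) = R*k
H(Z) = -48 - 6*Z (H(Z) = (8 + Z)*(-6) = -48 - 6*Z)
(H(A(-9, 7)) + 44068)*(-39763 + (22432 - W(-114, 127))) = ((-48 - (-54)*7) + 44068)*(-39763 + (22432 - 1*127)) = ((-48 - 6*(-63)) + 44068)*(-39763 + (22432 - 127)) = ((-48 + 378) + 44068)*(-39763 + 22305) = (330 + 44068)*(-17458) = 44398*(-17458) = -775100284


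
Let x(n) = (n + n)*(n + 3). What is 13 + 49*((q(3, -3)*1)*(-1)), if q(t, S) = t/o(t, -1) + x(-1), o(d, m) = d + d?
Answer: 369/2 ≈ 184.50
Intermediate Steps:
o(d, m) = 2*d
x(n) = 2*n*(3 + n) (x(n) = (2*n)*(3 + n) = 2*n*(3 + n))
q(t, S) = -7/2 (q(t, S) = t/((2*t)) + 2*(-1)*(3 - 1) = t*(1/(2*t)) + 2*(-1)*2 = ½ - 4 = -7/2)
13 + 49*((q(3, -3)*1)*(-1)) = 13 + 49*(-7/2*1*(-1)) = 13 + 49*(-7/2*(-1)) = 13 + 49*(7/2) = 13 + 343/2 = 369/2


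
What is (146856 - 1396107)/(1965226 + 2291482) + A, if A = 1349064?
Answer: 5742570272061/4256708 ≈ 1.3491e+6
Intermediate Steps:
(146856 - 1396107)/(1965226 + 2291482) + A = (146856 - 1396107)/(1965226 + 2291482) + 1349064 = -1249251/4256708 + 1349064 = 5742570272061/4256708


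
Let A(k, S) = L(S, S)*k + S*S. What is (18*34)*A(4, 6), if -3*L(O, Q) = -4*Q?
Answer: 41616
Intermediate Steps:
L(O, Q) = 4*Q/3 (L(O, Q) = -(-4)*Q/3 = 4*Q/3)
A(k, S) = S² + 4*S*k/3 (A(k, S) = (4*S/3)*k + S*S = 4*S*k/3 + S² = S² + 4*S*k/3)
(18*34)*A(4, 6) = (18*34)*((⅓)*6*(3*6 + 4*4)) = 612*((⅓)*6*(18 + 16)) = 612*((⅓)*6*34) = 612*68 = 41616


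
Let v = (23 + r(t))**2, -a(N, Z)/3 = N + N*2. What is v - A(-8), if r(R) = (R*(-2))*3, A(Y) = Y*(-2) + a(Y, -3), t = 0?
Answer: 441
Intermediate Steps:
a(N, Z) = -9*N (a(N, Z) = -3*(N + N*2) = -3*(N + 2*N) = -9*N)
A(Y) = -11*Y (A(Y) = Y*(-2) - 9*Y = -2*Y - 9*Y = -11*Y)
r(R) = -6*R (r(R) = -2*R*3 = -6*R)
v = 529 (v = (23 - 6*0)**2 = (23 + 0)**2 = 23**2 = 529)
v - A(-8) = 529 - (-11)*(-8) = 529 - 1*88 = 529 - 88 = 441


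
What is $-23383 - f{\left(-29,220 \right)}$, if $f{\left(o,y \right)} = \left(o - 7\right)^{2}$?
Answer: $-24679$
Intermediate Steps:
$f{\left(o,y \right)} = \left(-7 + o\right)^{2}$
$-23383 - f{\left(-29,220 \right)} = -23383 - \left(-7 - 29\right)^{2} = -23383 - \left(-36\right)^{2} = -23383 - 1296 = -24679$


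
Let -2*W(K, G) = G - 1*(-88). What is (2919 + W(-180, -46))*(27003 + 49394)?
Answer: 221398506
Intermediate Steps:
W(K, G) = -44 - G/2 (W(K, G) = -(G - 1*(-88))/2 = -(G + 88)/2 = -(88 + G)/2 = -44 - G/2)
(2919 + W(-180, -46))*(27003 + 49394) = (2919 + (-44 - ½*(-46)))*(27003 + 49394) = (2919 + (-44 + 23))*76397 = (2919 - 21)*76397 = 2898*76397 = 221398506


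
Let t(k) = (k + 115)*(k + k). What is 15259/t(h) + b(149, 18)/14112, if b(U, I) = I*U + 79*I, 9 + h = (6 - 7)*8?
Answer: -7145/1666 ≈ -4.2887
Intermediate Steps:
h = -17 (h = -9 + (6 - 7)*8 = -9 - 1*8 = -9 - 8 = -17)
b(U, I) = 79*I + I*U
t(k) = 2*k*(115 + k) (t(k) = (115 + k)*(2*k) = 2*k*(115 + k))
15259/t(h) + b(149, 18)/14112 = 15259/((2*(-17)*(115 - 17))) + (18*(79 + 149))/14112 = 15259/((2*(-17)*98)) + (18*228)*(1/14112) = 15259/(-3332) + 4104*(1/14112) = 15259*(-1/3332) + 57/196 = -15259/3332 + 57/196 = -7145/1666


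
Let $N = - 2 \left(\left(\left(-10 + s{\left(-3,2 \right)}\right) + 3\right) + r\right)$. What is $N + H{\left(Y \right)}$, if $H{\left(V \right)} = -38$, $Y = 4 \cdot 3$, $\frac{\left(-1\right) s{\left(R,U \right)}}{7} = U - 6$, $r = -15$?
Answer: $-50$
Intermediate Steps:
$s{\left(R,U \right)} = 42 - 7 U$ ($s{\left(R,U \right)} = - 7 \left(U - 6\right) = - 7 \left(-6 + U\right) = 42 - 7 U$)
$Y = 12$
$N = -12$ ($N = - 2 \left(\left(\left(-10 + \left(42 - 14\right)\right) + 3\right) - 15\right) = - 2 \left(\left(\left(-10 + 28\right) + 3\right) - 15\right) = - 2 \left(\left(18 + 3\right) - 15\right) = - 2 \left(21 - 15\right) = \left(-2\right) 6 = -12$)
$N + H{\left(Y \right)} = -12 - 38 = -50$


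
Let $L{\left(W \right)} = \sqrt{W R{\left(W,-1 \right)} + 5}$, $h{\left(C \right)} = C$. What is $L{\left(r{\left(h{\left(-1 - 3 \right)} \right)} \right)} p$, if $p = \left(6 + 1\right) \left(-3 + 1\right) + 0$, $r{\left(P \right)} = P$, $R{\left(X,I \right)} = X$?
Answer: $- 14 \sqrt{21} \approx -64.156$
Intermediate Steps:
$L{\left(W \right)} = \sqrt{5 + W^{2}}$ ($L{\left(W \right)} = \sqrt{W W + 5} = \sqrt{W^{2} + 5} = \sqrt{5 + W^{2}}$)
$p = -14$ ($p = 7 \left(-2\right) + 0 = -14 + 0 = -14$)
$L{\left(r{\left(h{\left(-1 - 3 \right)} \right)} \right)} p = \sqrt{5 + \left(-1 - 3\right)^{2}} \left(-14\right) = \sqrt{5 + \left(-4\right)^{2}} \left(-14\right) = \sqrt{5 + 16} \left(-14\right) = \sqrt{21} \left(-14\right) = - 14 \sqrt{21}$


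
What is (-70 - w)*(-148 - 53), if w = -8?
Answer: 12462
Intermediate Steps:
(-70 - w)*(-148 - 53) = (-70 - 1*(-8))*(-148 - 53) = (-70 + 8)*(-201) = -62*(-201) = 12462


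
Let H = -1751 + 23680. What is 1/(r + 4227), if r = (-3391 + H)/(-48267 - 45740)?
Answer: 94007/397349051 ≈ 0.00023659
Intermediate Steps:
H = 21929
r = -18538/94007 (r = (-3391 + 21929)/(-48267 - 45740) = 18538/(-94007) = 18538*(-1/94007) = -18538/94007 ≈ -0.19720)
1/(r + 4227) = 1/(-18538/94007 + 4227) = 1/(397349051/94007) = 94007/397349051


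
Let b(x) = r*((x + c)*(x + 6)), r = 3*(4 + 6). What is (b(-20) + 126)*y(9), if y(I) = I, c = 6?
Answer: 54054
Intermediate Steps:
r = 30 (r = 3*10 = 30)
b(x) = 30*(6 + x)² (b(x) = 30*((x + 6)*(x + 6)) = 30*((6 + x)*(6 + x)) = 30*(6 + x)²)
(b(-20) + 126)*y(9) = ((1080 + 30*(-20)² + 360*(-20)) + 126)*9 = ((1080 + 30*400 - 7200) + 126)*9 = ((1080 + 12000 - 7200) + 126)*9 = (5880 + 126)*9 = 6006*9 = 54054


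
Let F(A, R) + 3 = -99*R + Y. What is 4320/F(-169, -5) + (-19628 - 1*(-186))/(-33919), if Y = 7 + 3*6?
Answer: 156581594/17536123 ≈ 8.9291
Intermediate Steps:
Y = 25 (Y = 7 + 18 = 25)
F(A, R) = 22 - 99*R (F(A, R) = -3 + (-99*R + 25) = -3 + (25 - 99*R) = 22 - 99*R)
4320/F(-169, -5) + (-19628 - 1*(-186))/(-33919) = 4320/(22 - 99*(-5)) + (-19628 - 1*(-186))/(-33919) = 4320/(22 + 495) + (-19628 + 186)*(-1/33919) = 4320/517 - 19442*(-1/33919) = 4320*(1/517) + 19442/33919 = 4320/517 + 19442/33919 = 156581594/17536123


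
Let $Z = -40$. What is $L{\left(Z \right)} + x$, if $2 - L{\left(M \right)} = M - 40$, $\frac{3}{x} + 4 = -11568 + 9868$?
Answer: $\frac{46575}{568} \approx 81.998$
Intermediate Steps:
$x = - \frac{1}{568}$ ($x = \frac{3}{-4 + \left(-11568 + 9868\right)} = \frac{3}{-4 - 1700} = \frac{3}{-1704} = 3 \left(- \frac{1}{1704}\right) = - \frac{1}{568} \approx -0.0017606$)
$L{\left(M \right)} = 42 - M$ ($L{\left(M \right)} = 2 - \left(M - 40\right) = 2 - \left(-40 + M\right) = 42 - M$)
$L{\left(Z \right)} + x = \left(42 - -40\right) - \frac{1}{568} = \left(42 + 40\right) - \frac{1}{568} = 82 - \frac{1}{568} = \frac{46575}{568}$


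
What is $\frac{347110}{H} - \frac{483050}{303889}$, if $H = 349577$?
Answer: $- \frac{63380259060}{106232604953} \approx -0.59662$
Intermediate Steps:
$\frac{347110}{H} - \frac{483050}{303889} = \frac{347110}{349577} - \frac{483050}{303889} = - \frac{63380259060}{106232604953}$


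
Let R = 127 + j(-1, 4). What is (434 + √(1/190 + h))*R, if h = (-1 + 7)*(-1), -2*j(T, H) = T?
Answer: 55335 + 51*I*√216410/76 ≈ 55335.0 + 312.17*I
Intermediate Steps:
j(T, H) = -T/2
R = 255/2 (R = 127 - ½*(-1) = 127 + ½ = 255/2 ≈ 127.50)
h = -6 (h = 6*(-1) = -6)
(434 + √(1/190 + h))*R = (434 + √(1/190 - 6))*(255/2) = (434 + √(-1139/190))*(255/2) = (434 + I*√216410/190)*(255/2) = 55335 + 51*I*√216410/76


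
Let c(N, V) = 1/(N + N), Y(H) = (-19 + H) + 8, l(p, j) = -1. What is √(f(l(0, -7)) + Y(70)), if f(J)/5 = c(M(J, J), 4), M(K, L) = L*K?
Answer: √246/2 ≈ 7.8422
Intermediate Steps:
Y(H) = -11 + H
M(K, L) = K*L
c(N, V) = 1/(2*N)
f(J) = 5/(2*J²) (f(J) = 5*(1/(2*((J*J)))) = 5*(1/(2*(J²))) = 5*(1/(2*J²)) = 5/(2*J²))
√(f(l(0, -7)) + Y(70)) = √((5/2)/(-1)² + (-11 + 70)) = √((5/2)*1 + 59) = √(5/2 + 59) = √(123/2) = √246/2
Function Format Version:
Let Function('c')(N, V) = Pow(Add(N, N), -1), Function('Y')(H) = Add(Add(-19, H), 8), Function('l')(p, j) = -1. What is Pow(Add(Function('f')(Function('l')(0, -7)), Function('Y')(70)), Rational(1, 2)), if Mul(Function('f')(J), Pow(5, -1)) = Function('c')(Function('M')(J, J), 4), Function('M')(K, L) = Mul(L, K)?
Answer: Mul(Rational(1, 2), Pow(246, Rational(1, 2))) ≈ 7.8422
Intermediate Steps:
Function('Y')(H) = Add(-11, H)
Function('M')(K, L) = Mul(K, L)
Function('c')(N, V) = Mul(Rational(1, 2), Pow(N, -1)) (Function('c')(N, V) = Pow(Mul(2, N), -1) = Mul(Rational(1, 2), Pow(N, -1)))
Function('f')(J) = Mul(Rational(5, 2), Pow(J, -2)) (Function('f')(J) = Mul(5, Mul(Rational(1, 2), Pow(Mul(J, J), -1))) = Mul(5, Mul(Rational(1, 2), Pow(Pow(J, 2), -1))) = Mul(5, Mul(Rational(1, 2), Pow(J, -2))) = Mul(Rational(5, 2), Pow(J, -2)))
Pow(Add(Function('f')(Function('l')(0, -7)), Function('Y')(70)), Rational(1, 2)) = Pow(Add(Mul(Rational(5, 2), Pow(-1, -2)), Add(-11, 70)), Rational(1, 2)) = Pow(Add(Mul(Rational(5, 2), 1), 59), Rational(1, 2)) = Pow(Add(Rational(5, 2), 59), Rational(1, 2)) = Pow(Rational(123, 2), Rational(1, 2)) = Mul(Rational(1, 2), Pow(246, Rational(1, 2)))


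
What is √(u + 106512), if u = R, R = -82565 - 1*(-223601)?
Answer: 14*√1263 ≈ 497.54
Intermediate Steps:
R = 141036 (R = -82565 + 223601 = 141036)
u = 141036
√(u + 106512) = √(141036 + 106512) = √247548 = 14*√1263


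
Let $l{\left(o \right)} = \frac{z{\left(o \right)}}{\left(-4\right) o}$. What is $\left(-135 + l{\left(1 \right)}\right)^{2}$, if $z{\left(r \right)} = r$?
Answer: $\frac{292681}{16} \approx 18293.0$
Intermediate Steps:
$l{\left(o \right)} = - \frac{1}{4}$ ($l{\left(o \right)} = \frac{o}{\left(-4\right) o} = o \left(- \frac{1}{4 o}\right) = - \frac{1}{4}$)
$\left(-135 + l{\left(1 \right)}\right)^{2} = \left(-135 - \frac{1}{4}\right)^{2} = \left(- \frac{541}{4}\right)^{2} = \frac{292681}{16}$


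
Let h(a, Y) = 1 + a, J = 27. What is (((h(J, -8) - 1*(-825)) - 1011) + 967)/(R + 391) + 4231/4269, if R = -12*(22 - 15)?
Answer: 4752538/1310583 ≈ 3.6263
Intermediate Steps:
R = -84 (R = -12*7 = -84)
(((h(J, -8) - 1*(-825)) - 1011) + 967)/(R + 391) + 4231/4269 = ((((1 + 27) - 1*(-825)) - 1011) + 967)/(-84 + 391) + 4231/4269 = (((28 + 825) - 1011) + 967)/307 + 4231*(1/4269) = ((853 - 1011) + 967)*(1/307) + 4231/4269 = (-158 + 967)*(1/307) + 4231/4269 = 809*(1/307) + 4231/4269 = 809/307 + 4231/4269 = 4752538/1310583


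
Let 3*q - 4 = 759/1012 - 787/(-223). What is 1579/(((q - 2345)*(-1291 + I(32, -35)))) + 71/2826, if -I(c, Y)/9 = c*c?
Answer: 4687727098199/186109458266970 ≈ 0.025188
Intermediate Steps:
I(c, Y) = -9*c² (I(c, Y) = -9*c*c = -9*c²)
q = 7385/2676 (q = 4/3 + (759/1012 - 787/(-223))/3 = 4/3 + (759*(1/1012) - 787*(-1/223))/3 = 4/3 + (¾ + 787/223)/3 = 4/3 + (⅓)*(3817/892) = 4/3 + 3817/2676 = 7385/2676 ≈ 2.7597)
1579/(((q - 2345)*(-1291 + I(32, -35)))) + 71/2826 = 1579/(((7385/2676 - 2345)*(-1291 - 9*32²))) + 71/2826 = 1579/((-6267835*(-1291 - 9*1024)/2676)) + 71*(1/2826) = 1579/((-6267835*(-1291 - 9216)/2676)) + 71/2826 = 1579/((-6267835/2676*(-10507))) + 71/2826 = 1579/(65856142345/2676) + 71/2826 = 1579*(2676/65856142345) + 71/2826 = 4225404/65856142345 + 71/2826 = 4687727098199/186109458266970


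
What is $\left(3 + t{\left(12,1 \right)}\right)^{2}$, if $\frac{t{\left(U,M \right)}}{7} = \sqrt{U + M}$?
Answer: $646 + 42 \sqrt{13} \approx 797.43$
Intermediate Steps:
$t{\left(U,M \right)} = 7 \sqrt{M + U}$ ($t{\left(U,M \right)} = 7 \sqrt{U + M} = 7 \sqrt{M + U}$)
$\left(3 + t{\left(12,1 \right)}\right)^{2} = \left(3 + 7 \sqrt{1 + 12}\right)^{2} = \left(3 + 7 \sqrt{13}\right)^{2}$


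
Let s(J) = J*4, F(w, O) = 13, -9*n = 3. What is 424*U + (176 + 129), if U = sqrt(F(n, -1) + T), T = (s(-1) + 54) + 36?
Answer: 305 + 1272*sqrt(11) ≈ 4523.8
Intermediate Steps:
n = -1/3 (n = -1/9*3 = -1/3 ≈ -0.33333)
s(J) = 4*J
T = 86 (T = (4*(-1) + 54) + 36 = (-4 + 54) + 36 = 50 + 36 = 86)
U = 3*sqrt(11) (U = sqrt(13 + 86) = sqrt(99) = 3*sqrt(11) ≈ 9.9499)
424*U + (176 + 129) = 424*(3*sqrt(11)) + (176 + 129) = 1272*sqrt(11) + 305 = 305 + 1272*sqrt(11)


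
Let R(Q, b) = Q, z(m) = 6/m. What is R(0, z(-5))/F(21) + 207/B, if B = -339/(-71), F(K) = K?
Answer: 4899/113 ≈ 43.354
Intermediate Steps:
B = 339/71 (B = -339*(-1/71) = 339/71 ≈ 4.7747)
R(0, z(-5))/F(21) + 207/B = 0/21 + 207/(339/71) = 0*(1/21) + 207*(71/339) = 0 + 4899/113 = 4899/113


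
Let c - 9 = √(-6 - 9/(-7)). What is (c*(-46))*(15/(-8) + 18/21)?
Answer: 11799/28 + 1311*I*√231/196 ≈ 421.39 + 101.66*I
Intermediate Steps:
c = 9 + I*√231/7 (c = 9 + √(-6 - 9/(-7)) = 9 + √(-6 - 9*(-⅐)) = 9 + √(-6 + 9/7) = 9 + √(-33/7) = 9 + I*√231/7 ≈ 9.0 + 2.1712*I)
(c*(-46))*(15/(-8) + 18/21) = ((9 + I*√231/7)*(-46))*(15/(-8) + 18/21) = (-414 - 46*I*√231/7)*(15*(-⅛) + 18*(1/21)) = (-414 - 46*I*√231/7)*(-15/8 + 6/7) = (-414 - 46*I*√231/7)*(-57/56) = 11799/28 + 1311*I*√231/196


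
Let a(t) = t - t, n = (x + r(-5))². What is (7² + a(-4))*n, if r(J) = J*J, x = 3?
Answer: 38416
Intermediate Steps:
r(J) = J²
n = 784 (n = (3 + (-5)²)² = (3 + 25)² = 28² = 784)
a(t) = 0
(7² + a(-4))*n = (7² + 0)*784 = (49 + 0)*784 = 49*784 = 38416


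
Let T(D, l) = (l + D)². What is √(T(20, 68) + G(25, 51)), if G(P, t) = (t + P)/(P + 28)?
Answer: 18*√67151/53 ≈ 88.008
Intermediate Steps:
T(D, l) = (D + l)²
G(P, t) = (P + t)/(28 + P)
√(T(20, 68) + G(25, 51)) = √((20 + 68)² + (25 + 51)/(28 + 25)) = √(88² + 76/53) = √(7744 + (1/53)*76) = √(7744 + 76/53) = √(410508/53) = 18*√67151/53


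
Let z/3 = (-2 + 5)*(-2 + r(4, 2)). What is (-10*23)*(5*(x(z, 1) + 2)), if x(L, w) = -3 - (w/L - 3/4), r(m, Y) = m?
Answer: 6325/18 ≈ 351.39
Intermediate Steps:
z = 18 (z = 3*((-2 + 5)*(-2 + 4)) = 3*(3*2) = 3*6 = 18)
x(L, w) = -9/4 - w/L (x(L, w) = -3 - (w/L - 3*¼) = -3 - (w/L - ¾) = -3 - (-¾ + w/L) = -3 + (¾ - w/L) = -9/4 - w/L)
(-10*23)*(5*(x(z, 1) + 2)) = (-10*23)*(5*((-9/4 - 1*1/18) + 2)) = -1150*((-9/4 - 1*1*1/18) + 2) = -1150*((-9/4 - 1/18) + 2) = -1150*(-83/36 + 2) = -1150*(-11)/36 = -230*(-55/36) = 6325/18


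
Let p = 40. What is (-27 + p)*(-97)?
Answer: -1261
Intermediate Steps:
(-27 + p)*(-97) = (-27 + 40)*(-97) = 13*(-97) = -1261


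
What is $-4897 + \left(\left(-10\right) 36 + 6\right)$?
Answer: $-5251$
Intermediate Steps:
$-4897 + \left(\left(-10\right) 36 + 6\right) = -4897 + \left(-360 + 6\right) = -4897 - 354 = -5251$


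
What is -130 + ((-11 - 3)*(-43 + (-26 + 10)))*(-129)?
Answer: -106684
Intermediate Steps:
-130 + ((-11 - 3)*(-43 + (-26 + 10)))*(-129) = -130 - 14*(-43 - 16)*(-129) = -130 - 14*(-59)*(-129) = -130 + 826*(-129) = -130 - 106554 = -106684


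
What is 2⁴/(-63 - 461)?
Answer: -4/131 ≈ -0.030534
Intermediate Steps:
2⁴/(-63 - 461) = 16/(-524) = 16*(-1/524) = -4/131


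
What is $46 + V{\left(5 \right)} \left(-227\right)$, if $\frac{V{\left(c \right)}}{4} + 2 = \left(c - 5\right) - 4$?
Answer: $5494$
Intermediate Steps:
$V{\left(c \right)} = -44 + 4 c$ ($V{\left(c \right)} = -8 + 4 \left(\left(c - 5\right) - 4\right) = -8 + 4 \left(\left(-5 + c\right) - 4\right) = -8 + 4 \left(-9 + c\right) = -8 + \left(-36 + 4 c\right) = -44 + 4 c$)
$46 + V{\left(5 \right)} \left(-227\right) = 46 + \left(-44 + 4 \cdot 5\right) \left(-227\right) = 46 + \left(-44 + 20\right) \left(-227\right) = 46 - -5448 = 46 + 5448 = 5494$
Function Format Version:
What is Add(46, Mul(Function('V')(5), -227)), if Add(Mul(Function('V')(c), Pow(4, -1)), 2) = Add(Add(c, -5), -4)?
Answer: 5494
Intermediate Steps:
Function('V')(c) = Add(-44, Mul(4, c)) (Function('V')(c) = Add(-8, Mul(4, Add(Add(c, -5), -4))) = Add(-8, Mul(4, Add(Add(-5, c), -4))) = Add(-8, Mul(4, Add(-9, c))) = Add(-8, Add(-36, Mul(4, c))) = Add(-44, Mul(4, c)))
Add(46, Mul(Function('V')(5), -227)) = Add(46, Mul(Add(-44, Mul(4, 5)), -227)) = Add(46, Mul(Add(-44, 20), -227)) = Add(46, Mul(-24, -227)) = Add(46, 5448) = 5494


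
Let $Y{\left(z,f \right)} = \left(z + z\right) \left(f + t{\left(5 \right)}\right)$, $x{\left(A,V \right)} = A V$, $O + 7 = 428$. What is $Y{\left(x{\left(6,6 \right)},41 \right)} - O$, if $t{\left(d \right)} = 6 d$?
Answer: $4691$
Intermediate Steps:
$O = 421$ ($O = -7 + 428 = 421$)
$Y{\left(z,f \right)} = 2 z \left(30 + f\right)$ ($Y{\left(z,f \right)} = \left(z + z\right) \left(f + 6 \cdot 5\right) = 2 z \left(f + 30\right) = 2 z \left(30 + f\right)$)
$Y{\left(x{\left(6,6 \right)},41 \right)} - O = 2 \cdot 6 \cdot 6 \left(30 + 41\right) - 421 = 2 \cdot 36 \cdot 71 - 421 = 5112 - 421 = 4691$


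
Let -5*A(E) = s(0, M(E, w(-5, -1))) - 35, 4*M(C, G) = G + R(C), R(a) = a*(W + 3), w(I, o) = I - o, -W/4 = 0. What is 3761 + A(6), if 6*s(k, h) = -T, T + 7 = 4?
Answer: 37679/10 ≈ 3767.9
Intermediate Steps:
T = -3 (T = -7 + 4 = -3)
W = 0 (W = -4*0 = 0)
R(a) = 3*a (R(a) = a*(0 + 3) = a*3 = 3*a)
M(C, G) = G/4 + 3*C/4 (M(C, G) = (G + 3*C)/4 = G/4 + 3*C/4)
s(k, h) = ½ (s(k, h) = (-1*(-3))/6 = (⅙)*3 = ½)
A(E) = 69/10 (A(E) = -(½ - 35)/5 = -⅕*(-69/2) = 69/10)
3761 + A(6) = 3761 + 69/10 = 37679/10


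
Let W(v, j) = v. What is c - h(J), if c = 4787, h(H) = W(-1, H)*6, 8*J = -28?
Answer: 4793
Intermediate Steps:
J = -7/2 (J = (⅛)*(-28) = -7/2 ≈ -3.5000)
h(H) = -6 (h(H) = -1*6 = -6)
c - h(J) = 4787 - 1*(-6) = 4787 + 6 = 4793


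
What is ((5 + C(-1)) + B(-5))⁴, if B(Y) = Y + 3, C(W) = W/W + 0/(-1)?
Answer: 256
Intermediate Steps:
C(W) = 1 (C(W) = 1 + 0*(-1) = 1 + 0 = 1)
B(Y) = 3 + Y
((5 + C(-1)) + B(-5))⁴ = ((5 + 1) + (3 - 5))⁴ = (6 - 2)⁴ = 4⁴ = 256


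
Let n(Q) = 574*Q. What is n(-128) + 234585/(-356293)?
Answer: -26177793881/356293 ≈ -73473.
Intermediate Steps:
n(-128) + 234585/(-356293) = 574*(-128) + 234585/(-356293) = -73472 + 234585*(-1/356293) = -73472 - 234585/356293 = -26177793881/356293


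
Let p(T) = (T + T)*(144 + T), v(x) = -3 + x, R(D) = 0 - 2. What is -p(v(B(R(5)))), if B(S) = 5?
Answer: -584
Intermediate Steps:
R(D) = -2
p(T) = 2*T*(144 + T) (p(T) = (2*T)*(144 + T) = 2*T*(144 + T))
-p(v(B(R(5)))) = -2*(-3 + 5)*(144 + (-3 + 5)) = -2*2*(144 + 2) = -2*2*146 = -1*584 = -584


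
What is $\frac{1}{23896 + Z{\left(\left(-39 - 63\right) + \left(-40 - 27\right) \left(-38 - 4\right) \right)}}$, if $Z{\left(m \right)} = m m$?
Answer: $\frac{1}{7378840} \approx 1.3552 \cdot 10^{-7}$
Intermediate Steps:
$Z{\left(m \right)} = m^{2}$
$\frac{1}{23896 + Z{\left(\left(-39 - 63\right) + \left(-40 - 27\right) \left(-38 - 4\right) \right)}} = \frac{1}{23896 + \left(\left(-39 - 63\right) + \left(-40 - 27\right) \left(-38 - 4\right)\right)^{2}} = \frac{1}{23896 + \left(-102 - -2814\right)^{2}} = \frac{1}{23896 + \left(-102 + 2814\right)^{2}} = \frac{1}{23896 + 2712^{2}} = \frac{1}{23896 + 7354944} = \frac{1}{7378840}$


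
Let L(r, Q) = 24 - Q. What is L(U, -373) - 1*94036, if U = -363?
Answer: -93639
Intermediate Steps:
L(U, -373) - 1*94036 = (24 - 1*(-373)) - 1*94036 = (24 + 373) - 94036 = 397 - 94036 = -93639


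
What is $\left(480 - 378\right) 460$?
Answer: $46920$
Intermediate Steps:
$\left(480 - 378\right) 460 = 102 \cdot 460 = 46920$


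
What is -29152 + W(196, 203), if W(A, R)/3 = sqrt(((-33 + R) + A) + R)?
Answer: -29152 + 3*sqrt(569) ≈ -29080.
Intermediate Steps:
W(A, R) = 3*sqrt(-33 + A + 2*R) (W(A, R) = 3*sqrt(((-33 + R) + A) + R) = 3*sqrt((-33 + A + R) + R) = 3*sqrt(-33 + A + 2*R))
-29152 + W(196, 203) = -29152 + 3*sqrt(-33 + 196 + 2*203) = -29152 + 3*sqrt(-33 + 196 + 406) = -29152 + 3*sqrt(569)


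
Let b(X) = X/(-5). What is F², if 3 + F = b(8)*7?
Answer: 5041/25 ≈ 201.64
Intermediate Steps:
b(X) = -X/5 (b(X) = X*(-⅕) = -X/5)
F = -71/5 (F = -3 - ⅕*8*7 = -3 - 8/5*7 = -3 - 56/5 = -71/5 ≈ -14.200)
F² = (-71/5)² = 5041/25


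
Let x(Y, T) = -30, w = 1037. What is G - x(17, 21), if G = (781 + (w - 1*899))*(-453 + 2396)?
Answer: 1785647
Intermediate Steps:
G = 1785617 (G = (781 + (1037 - 1*899))*(-453 + 2396) = (781 + (1037 - 899))*1943 = (781 + 138)*1943 = 919*1943 = 1785617)
G - x(17, 21) = 1785617 - 1*(-30) = 1785617 + 30 = 1785647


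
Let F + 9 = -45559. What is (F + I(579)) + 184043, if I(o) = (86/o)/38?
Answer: 1523363518/11001 ≈ 1.3848e+5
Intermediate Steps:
F = -45568 (F = -9 - 45559 = -45568)
I(o) = 43/(19*o) (I(o) = (86/o)*(1/38) = 43/(19*o))
(F + I(579)) + 184043 = (-45568 + (43/19)/579) + 184043 = (-45568 + (43/19)*(1/579)) + 184043 = (-45568 + 43/11001) + 184043 = -501293525/11001 + 184043 = 1523363518/11001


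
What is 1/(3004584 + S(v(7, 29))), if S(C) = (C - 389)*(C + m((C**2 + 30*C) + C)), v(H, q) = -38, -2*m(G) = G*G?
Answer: 1/18127216 ≈ 5.5166e-8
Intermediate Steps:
m(G) = -G**2/2 (m(G) = -G*G/2 = -G**2/2)
S(C) = (-389 + C)*(C - (C**2 + 31*C)**2/2) (S(C) = (C - 389)*(C - ((C**2 + 30*C) + C)**2/2) = (-389 + C)*(C - (C**2 + 31*C)**2/2))
1/(3004584 + S(v(7, 29))) = 1/(3004584 + (1/2)*(-38)*(-778 - 1*(-38)**4 + 327*(-38)**3 + 23157*(-38)**2 + 373831*(-38))) = 1/(3004584 + (1/2)*(-38)*(-778 - 1*2085136 + 327*(-54872) + 23157*1444 - 14205578)) = 1/(3004584 + (1/2)*(-38)*(-778 - 2085136 - 17943144 + 33438708 - 14205578)) = 1/(3004584 + (1/2)*(-38)*(-795928)) = 1/(3004584 + 15122632) = 1/18127216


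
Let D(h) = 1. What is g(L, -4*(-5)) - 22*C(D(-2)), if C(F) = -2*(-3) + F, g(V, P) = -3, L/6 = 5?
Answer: -157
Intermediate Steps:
L = 30 (L = 6*5 = 30)
C(F) = 6 + F
g(L, -4*(-5)) - 22*C(D(-2)) = -3 - 22*(6 + 1) = -3 - 22*7 = -3 - 154 = -157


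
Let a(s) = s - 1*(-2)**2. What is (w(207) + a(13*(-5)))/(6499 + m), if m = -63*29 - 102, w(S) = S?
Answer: 69/2285 ≈ 0.030197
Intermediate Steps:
m = -1929 (m = -1827 - 102 = -1929)
a(s) = -4 + s (a(s) = s - 1*4 = s - 4 = -4 + s)
(w(207) + a(13*(-5)))/(6499 + m) = (207 + (-4 + 13*(-5)))/(6499 - 1929) = (207 + (-4 - 65))/4570 = (207 - 69)*(1/4570) = 138*(1/4570) = 69/2285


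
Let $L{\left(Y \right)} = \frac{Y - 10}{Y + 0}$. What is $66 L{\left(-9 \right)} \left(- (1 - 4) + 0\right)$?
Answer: $418$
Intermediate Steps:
$L{\left(Y \right)} = \frac{-10 + Y}{Y}$
$66 L{\left(-9 \right)} \left(- (1 - 4) + 0\right) = 66 \frac{-10 - 9}{-9} \left(- (1 - 4) + 0\right) = 66 \left(\left(- \frac{1}{9}\right) \left(-19\right)\right) \left(- (1 - 4) + 0\right) = 66 \cdot \frac{19}{9} \left(\left(-1\right) \left(-3\right) + 0\right) = \frac{418 \left(3 + 0\right)}{3} = \frac{418}{3} \cdot 3 = 418$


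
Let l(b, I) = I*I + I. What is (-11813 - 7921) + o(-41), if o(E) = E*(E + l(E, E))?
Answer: -85293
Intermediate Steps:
l(b, I) = I + I² (l(b, I) = I² + I = I + I²)
o(E) = E*(E + E*(1 + E))
(-11813 - 7921) + o(-41) = (-11813 - 7921) + (-41)²*(2 - 41) = -19734 + 1681*(-39) = -19734 - 65559 = -85293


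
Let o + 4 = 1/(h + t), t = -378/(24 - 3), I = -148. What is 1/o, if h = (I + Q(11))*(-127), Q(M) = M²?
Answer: -3411/13643 ≈ -0.25002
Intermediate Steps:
t = -18 (t = -378/21 = (1/21)*(-378) = -18)
h = 3429 (h = (-148 + 11²)*(-127) = (-148 + 121)*(-127) = -27*(-127) = 3429)
o = -13643/3411 (o = -4 + 1/(3429 - 18) = -4 + 1/3411 = -13643/3411 ≈ -3.9997)
1/o = 1/(-13643/3411) = -3411/13643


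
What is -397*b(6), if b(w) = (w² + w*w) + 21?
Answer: -36921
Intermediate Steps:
b(w) = 21 + 2*w² (b(w) = (w² + w²) + 21 = 2*w² + 21 = 21 + 2*w²)
-397*b(6) = -397*(21 + 2*6²) = -397*(21 + 2*36) = -397*(21 + 72) = -397*93 = -36921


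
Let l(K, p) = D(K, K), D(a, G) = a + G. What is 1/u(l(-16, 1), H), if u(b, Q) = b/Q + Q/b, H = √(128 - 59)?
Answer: -32*√69/1093 ≈ -0.24319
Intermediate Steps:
H = √69 ≈ 8.3066
D(a, G) = G + a
l(K, p) = 2*K (l(K, p) = K + K = 2*K)
u(b, Q) = Q/b + b/Q
1/u(l(-16, 1), H) = 1/(√69/((2*(-16))) + (2*(-16))/(√69)) = 1/(√69/(-32) - 32*√69/69) = 1/(√69*(-1/32) - 32*√69/69) = 1/(-√69/32 - 32*√69/69) = 1/(-1093*√69/2208) = -32*√69/1093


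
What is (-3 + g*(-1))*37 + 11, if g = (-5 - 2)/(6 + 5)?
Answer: -841/11 ≈ -76.455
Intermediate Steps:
g = -7/11 ≈ -0.63636
(-3 + g*(-1))*37 + 11 = (-3 - 7/11*(-1))*37 + 11 = (-3 + 7/11)*37 + 11 = -26/11*37 + 11 = -962/11 + 11 = -841/11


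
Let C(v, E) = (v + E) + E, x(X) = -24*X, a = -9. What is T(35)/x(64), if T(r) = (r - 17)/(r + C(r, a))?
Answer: -3/13312 ≈ -0.00022536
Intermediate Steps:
C(v, E) = v + 2*E (C(v, E) = (E + v) + E = v + 2*E)
T(r) = (-17 + r)/(-18 + 2*r) (T(r) = (r - 17)/(r + (r + 2*(-9))) = (-17 + r)/(r + (r - 18)) = (-17 + r)/(r + (-18 + r)) = (-17 + r)/(-18 + 2*r))
T(35)/x(64) = ((-17 + 35)/(2*(-9 + 35)))/((-24*64)) = ((1/2)*18/26)/(-1536) = ((1/2)*(1/26)*18)*(-1/1536) = (9/26)*(-1/1536) = -3/13312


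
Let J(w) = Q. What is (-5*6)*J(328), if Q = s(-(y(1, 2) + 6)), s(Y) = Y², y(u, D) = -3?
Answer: -270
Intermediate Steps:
Q = 9 (Q = (-(-3 + 6))² = (-1*3)² = (-3)² = 9)
J(w) = 9
(-5*6)*J(328) = -5*6*9 = -30*9 = -270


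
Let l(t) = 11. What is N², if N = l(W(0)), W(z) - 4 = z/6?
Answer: 121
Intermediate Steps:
W(z) = 4 + z/6
N = 11
N² = 11² = 121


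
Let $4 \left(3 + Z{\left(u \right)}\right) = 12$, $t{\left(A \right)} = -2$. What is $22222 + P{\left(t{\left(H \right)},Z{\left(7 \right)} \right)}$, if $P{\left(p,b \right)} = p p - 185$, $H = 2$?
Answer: $22041$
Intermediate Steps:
$Z{\left(u \right)} = 0$ ($Z{\left(u \right)} = -3 + \frac{1}{4} \cdot 12 = -3 + 3 = 0$)
$P{\left(p,b \right)} = -185 + p^{2}$ ($P{\left(p,b \right)} = p^{2} - 185 = -185 + p^{2}$)
$22222 + P{\left(t{\left(H \right)},Z{\left(7 \right)} \right)} = 22222 - \left(185 - \left(-2\right)^{2}\right) = 22222 + \left(-185 + 4\right) = 22222 - 181 = 22041$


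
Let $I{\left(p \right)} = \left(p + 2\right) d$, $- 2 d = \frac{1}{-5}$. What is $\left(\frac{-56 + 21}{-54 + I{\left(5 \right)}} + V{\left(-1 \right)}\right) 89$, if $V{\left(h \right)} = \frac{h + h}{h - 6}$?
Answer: $\frac{312924}{3731} \approx 83.871$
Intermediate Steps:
$d = \frac{1}{10}$ ($d = - \frac{1}{2 \left(-5\right)} = \left(- \frac{1}{2}\right) \left(- \frac{1}{5}\right) = \frac{1}{10} \approx 0.1$)
$I{\left(p \right)} = \frac{1}{5} + \frac{p}{10}$ ($I{\left(p \right)} = \left(p + 2\right) \frac{1}{10} = \left(2 + p\right) \frac{1}{10} = \frac{1}{5} + \frac{p}{10}$)
$V{\left(h \right)} = \frac{2 h}{-6 + h}$
$\left(\frac{-56 + 21}{-54 + I{\left(5 \right)}} + V{\left(-1 \right)}\right) 89 = \left(\frac{-56 + 21}{-54 + \left(\frac{1}{5} + \frac{1}{10} \cdot 5\right)} + 2 \left(-1\right) \frac{1}{-6 - 1}\right) 89 = \left(- \frac{35}{-54 + \left(\frac{1}{5} + \frac{1}{2}\right)} + 2 \left(-1\right) \frac{1}{-7}\right) 89 = \left(- \frac{35}{-54 + \frac{7}{10}} + 2 \left(-1\right) \left(- \frac{1}{7}\right)\right) 89 = \left(- \frac{35}{- \frac{533}{10}} + \frac{2}{7}\right) 89 = \left(\left(-35\right) \left(- \frac{10}{533}\right) + \frac{2}{7}\right) 89 = \left(\frac{350}{533} + \frac{2}{7}\right) 89 = \frac{3516}{3731} \cdot 89 = \frac{312924}{3731}$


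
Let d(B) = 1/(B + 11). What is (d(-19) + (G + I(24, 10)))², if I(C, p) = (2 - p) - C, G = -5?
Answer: 88209/64 ≈ 1378.3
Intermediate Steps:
I(C, p) = 2 - C - p
d(B) = 1/(11 + B)
(d(-19) + (G + I(24, 10)))² = (1/(11 - 19) + (-5 + (2 - 1*24 - 1*10)))² = (1/(-8) + (-5 + (2 - 24 - 10)))² = (-⅛ + (-5 - 32))² = (-⅛ - 37)² = (-297/8)² = 88209/64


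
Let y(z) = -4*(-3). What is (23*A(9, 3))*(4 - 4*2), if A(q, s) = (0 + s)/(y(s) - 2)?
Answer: -138/5 ≈ -27.600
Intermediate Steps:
y(z) = 12
A(q, s) = s/10 (A(q, s) = (0 + s)/(12 - 2) = s/10)
(23*A(9, 3))*(4 - 4*2) = (23*((⅒)*3))*(4 - 4*2) = (23*(3/10))*(4 - 8) = (69/10)*(-4) = -138/5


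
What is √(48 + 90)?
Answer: √138 ≈ 11.747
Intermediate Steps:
√(48 + 90) = √138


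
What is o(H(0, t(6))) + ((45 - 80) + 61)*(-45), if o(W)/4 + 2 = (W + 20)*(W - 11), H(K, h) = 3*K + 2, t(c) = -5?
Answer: -1970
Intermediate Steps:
H(K, h) = 2 + 3*K
o(W) = -8 + 4*(-11 + W)*(20 + W) (o(W) = -8 + 4*((W + 20)*(W - 11)) = -8 + 4*((20 + W)*(-11 + W)) = -8 + 4*((-11 + W)*(20 + W)) = -8 + 4*(-11 + W)*(20 + W))
o(H(0, t(6))) + ((45 - 80) + 61)*(-45) = (-888 + 4*(2 + 3*0)**2 + 36*(2 + 3*0)) + ((45 - 80) + 61)*(-45) = (-888 + 4*(2 + 0)**2 + 36*(2 + 0)) + (-35 + 61)*(-45) = (-888 + 4*2**2 + 36*2) + 26*(-45) = (-888 + 4*4 + 72) - 1170 = (-888 + 16 + 72) - 1170 = -800 - 1170 = -1970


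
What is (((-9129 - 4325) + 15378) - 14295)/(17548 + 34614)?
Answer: -12371/52162 ≈ -0.23716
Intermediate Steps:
(((-9129 - 4325) + 15378) - 14295)/(17548 + 34614) = ((-13454 + 15378) - 14295)/52162 = (1924 - 14295)*(1/52162) = -12371*1/52162 = -12371/52162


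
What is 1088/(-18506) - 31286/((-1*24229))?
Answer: 276308782/224190937 ≈ 1.2325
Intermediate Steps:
1088/(-18506) - 31286/((-1*24229)) = 1088*(-1/18506) - 31286/(-24229) = -544/9253 - 31286*(-1/24229) = -544/9253 + 31286/24229 = 276308782/224190937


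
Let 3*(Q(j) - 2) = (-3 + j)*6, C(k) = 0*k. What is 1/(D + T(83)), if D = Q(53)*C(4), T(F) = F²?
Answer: 1/6889 ≈ 0.00014516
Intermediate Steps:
C(k) = 0
Q(j) = -4 + 2*j (Q(j) = 2 + ((-3 + j)*6)/3 = 2 + (-18 + 6*j)/3 = 2 + (-6 + 2*j) = -4 + 2*j)
D = 0 (D = (-4 + 2*53)*0 = (-4 + 106)*0 = 102*0 = 0)
1/(D + T(83)) = 1/(0 + 83²) = 1/(0 + 6889) = 1/6889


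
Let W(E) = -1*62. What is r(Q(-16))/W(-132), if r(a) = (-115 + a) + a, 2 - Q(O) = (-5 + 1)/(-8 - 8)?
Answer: 223/124 ≈ 1.7984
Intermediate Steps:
Q(O) = 7/4 (Q(O) = 2 - (-5 + 1)/(-8 - 8) = 2 - (-4)/(-16) = 2 - (-4)*(-1)/16 = 2 - 1*1/4 = 2 - 1/4 = 7/4)
W(E) = -62
r(a) = -115 + 2*a
r(Q(-16))/W(-132) = (-115 + 2*(7/4))/(-62) = (-115 + 7/2)*(-1/62) = -223/2*(-1/62) = 223/124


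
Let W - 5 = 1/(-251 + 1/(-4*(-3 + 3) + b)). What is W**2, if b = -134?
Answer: 28237777681/1131313225 ≈ 24.960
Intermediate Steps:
W = 168041/33635 (W = 5 + 1/(-251 + 1/(-4*(-3 + 3) - 134)) = 5 + 1/(-251 + 1/(-4*0 - 134)) = 5 + 1/(-251 + 1/(0 - 134)) = 5 + 1/(-251 + 1/(-134)) = 5 + 1/(-251 - 1/134) = 5 + 1/(-33635/134) = 5 - 134/33635 = 168041/33635 ≈ 4.9960)
W**2 = (168041/33635)**2 = 28237777681/1131313225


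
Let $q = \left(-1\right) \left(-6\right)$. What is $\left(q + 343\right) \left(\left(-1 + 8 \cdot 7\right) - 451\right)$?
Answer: $-138204$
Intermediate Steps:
$q = 6$
$\left(q + 343\right) \left(\left(-1 + 8 \cdot 7\right) - 451\right) = \left(6 + 343\right) \left(\left(-1 + 8 \cdot 7\right) - 451\right) = 349 \left(\left(-1 + 56\right) - 451\right) = 349 \left(55 - 451\right) = 349 \left(-396\right) = -138204$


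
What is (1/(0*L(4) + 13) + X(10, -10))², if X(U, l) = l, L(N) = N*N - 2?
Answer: 16641/169 ≈ 98.467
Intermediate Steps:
L(N) = -2 + N² (L(N) = N² - 2 = -2 + N²)
(1/(0*L(4) + 13) + X(10, -10))² = (1/(0*(-2 + 4²) + 13) - 10)² = (1/(0*(-2 + 16) + 13) - 10)² = (1/(0*14 + 13) - 10)² = (1/(0 + 13) - 10)² = (1/13 - 10)² = (-129/13)² = 16641/169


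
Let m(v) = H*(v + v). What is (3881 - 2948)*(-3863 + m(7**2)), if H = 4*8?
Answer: -678291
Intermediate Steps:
H = 32
m(v) = 64*v (m(v) = 32*(v + v) = 32*(2*v) = 64*v)
(3881 - 2948)*(-3863 + m(7**2)) = (3881 - 2948)*(-3863 + 64*7**2) = 933*(-3863 + 64*49) = 933*(-3863 + 3136) = 933*(-727) = -678291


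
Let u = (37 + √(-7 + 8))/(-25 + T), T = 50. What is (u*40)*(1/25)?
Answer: 304/125 ≈ 2.4320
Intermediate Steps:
u = 38/25 (u = (37 + √(-7 + 8))/(-25 + 50) = (37 + √1)/25 = (37 + 1)*(1/25) = 38*(1/25) = 38/25 ≈ 1.5200)
(u*40)*(1/25) = ((38/25)*40)*(1/25) = 304*(1*(1/25))/5 = (304/5)*(1/25) = 304/125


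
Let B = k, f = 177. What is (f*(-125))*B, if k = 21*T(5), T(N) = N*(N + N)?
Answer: -23231250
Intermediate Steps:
T(N) = 2*N² (T(N) = N*(2*N) = 2*N²)
k = 1050 (k = 21*(2*5²) = 21*(2*25) = 21*50 = 1050)
B = 1050
(f*(-125))*B = (177*(-125))*1050 = -22125*1050 = -23231250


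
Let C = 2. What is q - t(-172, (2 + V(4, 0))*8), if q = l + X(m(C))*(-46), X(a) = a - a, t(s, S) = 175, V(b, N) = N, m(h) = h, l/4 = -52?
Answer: -383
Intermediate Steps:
l = -208 (l = 4*(-52) = -208)
X(a) = 0
q = -208 (q = -208 + 0*(-46) = -208 + 0 = -208)
q - t(-172, (2 + V(4, 0))*8) = -208 - 1*175 = -208 - 175 = -383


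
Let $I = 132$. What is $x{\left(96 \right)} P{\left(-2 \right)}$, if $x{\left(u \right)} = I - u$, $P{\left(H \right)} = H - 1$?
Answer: $-108$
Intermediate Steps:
$P{\left(H \right)} = -1 + H$
$x{\left(u \right)} = 132 - u$
$x{\left(96 \right)} P{\left(-2 \right)} = \left(132 - 96\right) \left(-1 - 2\right) = \left(132 - 96\right) \left(-3\right) = 36 \left(-3\right) = -108$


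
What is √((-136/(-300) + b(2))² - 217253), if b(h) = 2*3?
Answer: I*√1221813869/75 ≈ 466.06*I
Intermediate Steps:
b(h) = 6
√((-136/(-300) + b(2))² - 217253) = √((-136/(-300) + 6)² - 217253) = √((-136*(-1/300) + 6)² - 217253) = √((34/75 + 6)² - 217253) = √((484/75)² - 217253) = √(234256/5625 - 217253) = √(-1221813869/5625) = I*√1221813869/75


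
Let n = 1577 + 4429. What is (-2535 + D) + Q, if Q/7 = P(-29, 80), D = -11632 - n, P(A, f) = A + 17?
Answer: -20257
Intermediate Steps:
P(A, f) = 17 + A
n = 6006
D = -17638 (D = -11632 - 1*6006 = -11632 - 6006 = -17638)
Q = -84 (Q = 7*(17 - 29) = 7*(-12) = -84)
(-2535 + D) + Q = (-2535 - 17638) - 84 = -20173 - 84 = -20257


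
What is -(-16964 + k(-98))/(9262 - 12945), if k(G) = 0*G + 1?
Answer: -16963/3683 ≈ -4.6058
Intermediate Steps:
k(G) = 1 (k(G) = 0 + 1 = 1)
-(-16964 + k(-98))/(9262 - 12945) = -(-16964 + 1)/(9262 - 12945) = -(-16963)/(-3683) = -(-16963)*(-1)/3683 = -1*16963/3683 = -16963/3683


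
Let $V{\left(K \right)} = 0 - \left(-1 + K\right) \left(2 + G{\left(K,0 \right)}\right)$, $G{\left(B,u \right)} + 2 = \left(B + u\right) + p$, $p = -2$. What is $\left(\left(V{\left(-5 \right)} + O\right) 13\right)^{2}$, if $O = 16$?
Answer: $114244$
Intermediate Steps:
$G{\left(B,u \right)} = -4 + B + u$ ($G{\left(B,u \right)} = -2 - \left(2 - B - u\right) = -2 + \left(-2 + B + u\right) = -4 + B + u$)
$V{\left(K \right)} = - \left(-1 + K\right) \left(-2 + K\right)$ ($V{\left(K \right)} = 0 - \left(-1 + K\right) \left(2 + \left(-4 + K + 0\right)\right) = 0 - \left(-1 + K\right) \left(2 + \left(-4 + K\right)\right) = 0 - \left(-1 + K\right) \left(-2 + K\right) = - \left(-1 + K\right) \left(-2 + K\right)$)
$\left(\left(V{\left(-5 \right)} + O\right) 13\right)^{2} = \left(\left(\left(-2 - \left(-5\right)^{2} + 3 \left(-5\right)\right) + 16\right) 13\right)^{2} = \left(\left(\left(-2 - 25 - 15\right) + 16\right) 13\right)^{2} = \left(\left(-42 + 16\right) 13\right)^{2} = \left(\left(-26\right) 13\right)^{2} = \left(-338\right)^{2} = 114244$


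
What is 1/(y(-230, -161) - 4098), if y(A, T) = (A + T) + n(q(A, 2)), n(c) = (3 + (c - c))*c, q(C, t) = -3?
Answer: -1/4498 ≈ -0.00022232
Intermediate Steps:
n(c) = 3*c (n(c) = (3 + 0)*c = 3*c)
y(A, T) = -9 + A + T (y(A, T) = (A + T) + 3*(-3) = (A + T) - 9 = -9 + A + T)
1/(y(-230, -161) - 4098) = 1/((-9 - 230 - 161) - 4098) = 1/(-400 - 4098) = 1/(-4498) = -1/4498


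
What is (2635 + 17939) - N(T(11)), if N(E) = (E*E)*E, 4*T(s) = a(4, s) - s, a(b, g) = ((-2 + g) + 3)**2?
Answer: -1035901/64 ≈ -16186.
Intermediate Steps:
a(b, g) = (1 + g)**2
T(s) = -s/4 + (1 + s)**2/4 (T(s) = ((1 + s)**2 - s)/4 = -s/4 + (1 + s)**2/4)
N(E) = E**3 (N(E) = E**2*E = E**3)
(2635 + 17939) - N(T(11)) = (2635 + 17939) - (-1/4*11 + (1 + 11)**2/4)**3 = 20574 - (-11/4 + (1/4)*12**2)**3 = 20574 - (-11/4 + (1/4)*144)**3 = 20574 - (-11/4 + 36)**3 = 20574 - (133/4)**3 = 20574 - 1*2352637/64 = 20574 - 2352637/64 = -1035901/64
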